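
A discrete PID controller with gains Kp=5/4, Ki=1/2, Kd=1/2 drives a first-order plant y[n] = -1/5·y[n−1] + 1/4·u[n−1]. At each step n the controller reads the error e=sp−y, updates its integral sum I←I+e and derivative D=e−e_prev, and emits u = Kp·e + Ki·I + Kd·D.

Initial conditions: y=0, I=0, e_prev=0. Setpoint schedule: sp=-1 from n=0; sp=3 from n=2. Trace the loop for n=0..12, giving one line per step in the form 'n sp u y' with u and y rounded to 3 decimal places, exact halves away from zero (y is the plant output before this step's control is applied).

0 -1 -2.250 0.000
1 -1 -0.984 -0.563
2 3 6.551 -0.134
3 3 2.286 1.664
4 3 7.061 0.239
5 3 4.402 1.717
6 3 7.943 0.757
7 3 6.160 1.834
8 3 8.770 1.173
9 3 7.587 1.958
10 3 9.519 1.505
11 3 8.750 2.079
12 3 10.188 1.772

(exact arithmetic carried between steps; '≈' marks a value shown rounded to 6 d.p. or computed from one; I and e_prev carry over from the previous line; the table rounds u and y to 3 d.p., halves away from zero)
n=0: y=0, sp=-1, e=sp−y=-1; I=-1, D=e−e_prev=-1; u=5/4·(-1)+1/2·(-1)+1/2·(-1)=-2.25; next y=-1/5·0+1/4·(-2.25)=-0.5625
n=1: y=-0.5625, sp=-1, e=sp−y=-0.4375; I=-1.4375, D=e−e_prev=0.5625; u=5/4·(-0.4375)+1/2·(-1.4375)+1/2·0.5625=-0.984375; next y=-1/5·(-0.5625)+1/4·(-0.984375)≈-0.133594
n=2: y≈-0.133594, sp=3, e=sp−y≈3.133594; I≈1.696094, D=e−e_prev≈3.571094; u=5/4·3.133594+1/2·1.696094+1/2·3.571094≈6.550586; next y=-1/5·(-0.133594)+1/4·6.550586≈1.664365
n=3: y≈1.664365, sp=3, e=sp−y≈1.335635; I≈3.031729, D=e−e_prev≈-1.797959; u=5/4·1.335635+1/2·3.031729+1/2·(-1.797959)≈2.286428; next y=-1/5·1.664365+1/4·2.286428≈0.238734
n=4: y≈0.238734, sp=3, e=sp−y≈2.761266; I≈5.792995, D=e−e_prev≈1.425631; u=5/4·2.761266+1/2·5.792995+1/2·1.425631≈7.060895; next y=-1/5·0.238734+1/4·7.060895≈1.717477
n=5: y≈1.717477, sp=3, e=sp−y≈1.282523; I≈7.075517, D=e−e_prev≈-1.478743; u=5/4·1.282523+1/2·7.075517+1/2·(-1.478743)≈4.401541; next y=-1/5·1.717477+1/4·4.401541≈0.756890
n=6: y≈0.756890, sp=3, e=sp−y≈2.243110; I≈9.318628, D=e−e_prev≈0.960587; u=5/4·2.243110+1/2·9.318628+1/2·0.960587≈7.943495; next y=-1/5·0.756890+1/4·7.943495≈1.834496
n=7: y≈1.834496, sp=3, e=sp−y≈1.165504; I≈10.484132, D=e−e_prev≈-1.077606; u=5/4·1.165504+1/2·10.484132+1/2·(-1.077606)≈6.160143; next y=-1/5·1.834496+1/4·6.160143≈1.173137
n=8: y≈1.173137, sp=3, e=sp−y≈1.826863; I≈12.310995, D=e−e_prev≈0.661359; u=5/4·1.826863+1/2·12.310995+1/2·0.661359≈8.769756; next y=-1/5·1.173137+1/4·8.769756≈1.957812
n=9: y≈1.957812, sp=3, e=sp−y≈1.042188; I≈13.353183, D=e−e_prev≈-0.784675; u=5/4·1.042188+1/2·13.353183+1/2·(-0.784675)≈7.586989; next y=-1/5·1.957812+1/4·7.586989≈1.505185
n=10: y≈1.505185, sp=3, e=sp−y≈1.494815; I≈14.847998, D=e−e_prev≈0.452627; u=5/4·1.494815+1/2·14.847998+1/2·0.452627≈9.518831; next y=-1/5·1.505185+1/4·9.518831≈2.078671
n=11: y≈2.078671, sp=3, e=sp−y≈0.921329; I≈15.769328, D=e−e_prev≈-0.573486; u=5/4·0.921329+1/2·15.769328+1/2·(-0.573486)≈8.749582; next y=-1/5·2.078671+1/4·8.749582≈1.771661
n=12: y≈1.771661, sp=3, e=sp−y≈1.228339; I≈16.997666, D=e−e_prev≈0.307009; u=5/4·1.228339+1/2·16.997666+1/2·0.307009≈10.187761; next y=-1/5·1.771661+1/4·10.187761≈2.192608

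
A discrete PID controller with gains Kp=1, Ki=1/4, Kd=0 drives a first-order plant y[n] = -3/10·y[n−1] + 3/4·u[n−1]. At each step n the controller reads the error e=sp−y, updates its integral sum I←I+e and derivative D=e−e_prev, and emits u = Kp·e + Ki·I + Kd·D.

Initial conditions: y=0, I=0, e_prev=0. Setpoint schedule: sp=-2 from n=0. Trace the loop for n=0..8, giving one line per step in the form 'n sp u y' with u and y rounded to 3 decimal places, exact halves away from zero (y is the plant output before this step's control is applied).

0 -2 -2.500 0.000
1 -2 -0.656 -1.875
2 -2 -3.119 0.070
3 -2 -0.598 -2.360
4 -2 -3.783 0.259
5 -2 -0.380 -2.915
6 -2 -4.532 0.590
7 -2 0.028 -3.576
8 -2 -5.415 1.094

(exact arithmetic carried between steps; '≈' marks a value shown rounded to 6 d.p. or computed from one; I and e_prev carry over from the previous line; the table rounds u and y to 3 d.p., halves away from zero)
n=0: y=0, sp=-2, e=sp−y=-2; I=-2, D=e−e_prev=-2; u=1·(-2)+1/4·(-2)+0·(-2)=-2.5; next y=-3/10·0+3/4·(-2.5)=-1.875
n=1: y=-1.875, sp=-2, e=sp−y=-0.125; I=-2.125, D=e−e_prev=1.875; u=1·(-0.125)+1/4·(-2.125)+0·1.875=-0.65625; next y=-3/10·(-1.875)+3/4·(-0.65625)≈0.070313
n=2: y≈0.070313, sp=-2, e=sp−y≈-2.070313; I≈-4.195313, D=e−e_prev≈-1.945313; u=1·(-2.070313)+1/4·(-4.195313)+0·(-1.945313)≈-3.119141; next y=-3/10·0.070313+3/4·(-3.119141)≈-2.360449
n=3: y≈-2.360449, sp=-2, e=sp−y≈0.360449; I≈-3.834863, D=e−e_prev≈2.430762; u=1·0.360449+1/4·(-3.834863)+0·2.430762≈-0.598267; next y=-3/10·(-2.360449)+3/4·(-0.598267)≈0.259435
n=4: y≈0.259435, sp=-2, e=sp−y≈-2.259435; I≈-6.094298, D=e−e_prev≈-2.619884; u=1·(-2.259435)+1/4·(-6.094298)+0·(-2.619884)≈-3.783009; next y=-3/10·0.259435+3/4·(-3.783009)≈-2.915087
n=5: y≈-2.915087, sp=-2, e=sp−y≈0.915087; I≈-5.179211, D=e−e_prev≈3.174522; u=1·0.915087+1/4·(-5.179211)+0·3.174522≈-0.379715; next y=-3/10·(-2.915087)+3/4·(-0.379715)≈0.589740
n=6: y≈0.589740, sp=-2, e=sp−y≈-2.589740; I≈-7.768950, D=e−e_prev≈-3.504827; u=1·(-2.589740)+1/4·(-7.768950)+0·(-3.504827)≈-4.531977; next y=-3/10·0.589740+3/4·(-4.531977)≈-3.575905
n=7: y≈-3.575905, sp=-2, e=sp−y≈1.575905; I≈-6.193045, D=e−e_prev≈4.165645; u=1·1.575905+1/4·(-6.193045)+0·4.165645≈0.027644; next y=-3/10·(-3.575905)+3/4·0.027644≈1.093504
n=8: y≈1.093504, sp=-2, e=sp−y≈-3.093504; I≈-9.286550, D=e−e_prev≈-4.669409; u=1·(-3.093504)+1/4·(-9.286550)+0·(-4.669409)≈-5.415142; next y=-3/10·1.093504+3/4·(-5.415142)≈-4.389408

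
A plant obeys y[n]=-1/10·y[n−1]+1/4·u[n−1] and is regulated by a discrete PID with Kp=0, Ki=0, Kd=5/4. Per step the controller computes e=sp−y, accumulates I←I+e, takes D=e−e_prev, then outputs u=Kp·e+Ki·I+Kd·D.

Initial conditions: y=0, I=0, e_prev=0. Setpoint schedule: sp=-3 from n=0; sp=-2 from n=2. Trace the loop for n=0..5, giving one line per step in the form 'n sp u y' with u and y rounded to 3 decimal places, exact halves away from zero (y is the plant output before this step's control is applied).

(exact arithmetic carried between steps; '≈' marks a value shown rounded to 6 d.p. or computed from one; I and e_prev carry over from the previous line; the table rounds u and y to 3 d.p., halves away from zero)
n=0: y=0, sp=-3, e=sp−y=-3; I=-3, D=e−e_prev=-3; u=0·(-3)+0·(-3)+5/4·(-3)=-3.75; next y=-1/10·0+1/4·(-3.75)=-0.9375
n=1: y=-0.9375, sp=-3, e=sp−y=-2.0625; I=-5.0625, D=e−e_prev=0.9375; u=0·(-2.0625)+0·(-5.0625)+5/4·0.9375=1.171875; next y=-1/10·(-0.9375)+1/4·1.171875≈0.386719
n=2: y≈0.386719, sp=-2, e=sp−y≈-2.386719; I≈-7.449219, D=e−e_prev≈-0.324219; u=0·(-2.386719)+0·(-7.449219)+5/4·(-0.324219)≈-0.405273; next y=-1/10·0.386719+1/4·(-0.405273)≈-0.139990
n=3: y≈-0.139990, sp=-2, e=sp−y≈-1.860010; I≈-9.309229, D=e−e_prev≈0.526709; u=0·(-1.860010)+0·(-9.309229)+5/4·0.526709≈0.658386; next y=-1/10·(-0.139990)+1/4·0.658386≈0.178596
n=4: y≈0.178596, sp=-2, e=sp−y≈-2.178596; I≈-11.487824, D=e−e_prev≈-0.318586; u=0·(-2.178596)+0·(-11.487824)+5/4·(-0.318586)≈-0.398232; next y=-1/10·0.178596+1/4·(-0.398232)≈-0.117418
n=5: y≈-0.117418, sp=-2, e=sp−y≈-1.882582; I≈-13.370406, D=e−e_prev≈0.296013; u=0·(-1.882582)+0·(-13.370406)+5/4·0.296013≈0.370017; next y=-1/10·(-0.117418)+1/4·0.370017≈0.104246

0 -3 -3.750 0.000
1 -3 1.172 -0.938
2 -2 -0.405 0.387
3 -2 0.658 -0.140
4 -2 -0.398 0.179
5 -2 0.370 -0.117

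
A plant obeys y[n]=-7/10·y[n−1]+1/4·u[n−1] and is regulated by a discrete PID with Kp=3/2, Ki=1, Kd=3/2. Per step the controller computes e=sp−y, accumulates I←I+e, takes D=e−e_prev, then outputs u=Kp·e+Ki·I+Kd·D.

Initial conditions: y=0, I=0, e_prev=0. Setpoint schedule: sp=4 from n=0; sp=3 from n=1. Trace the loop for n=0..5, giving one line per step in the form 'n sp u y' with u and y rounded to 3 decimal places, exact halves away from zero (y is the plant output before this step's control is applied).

(exact arithmetic carried between steps; '≈' marks a value shown rounded to 6 d.p. or computed from one; I and e_prev carry over from the previous line; the table rounds u and y to 3 d.p., halves away from zero)
n=0: y=0, sp=4, e=sp−y=4; I=4, D=e−e_prev=4; u=3/2·4+1·4+3/2·4=16; next y=-7/10·0+1/4·16=4
n=1: y=4, sp=3, e=sp−y=-1; I=3, D=e−e_prev=-5; u=3/2·(-1)+1·3+3/2·(-5)=-6; next y=-7/10·4+1/4·(-6)=-4.3
n=2: y=-4.3, sp=3, e=sp−y=7.3; I=10.3, D=e−e_prev=8.3; u=3/2·7.3+1·10.3+3/2·8.3=33.7; next y=-7/10·(-4.3)+1/4·33.7=11.435
n=3: y=11.435, sp=3, e=sp−y=-8.435; I=1.865, D=e−e_prev=-15.735; u=3/2·(-8.435)+1·1.865+3/2·(-15.735)=-34.39; next y=-7/10·11.435+1/4·(-34.39)=-16.602
n=4: y=-16.602, sp=3, e=sp−y=19.602; I=21.467, D=e−e_prev=28.037; u=3/2·19.602+1·21.467+3/2·28.037=92.9255; next y=-7/10·(-16.602)+1/4·92.9255=34.852775
n=5: y=34.852775, sp=3, e=sp−y=-31.852775; I=-10.385775, D=e−e_prev=-51.454775; u=3/2·(-31.852775)+1·(-10.385775)+3/2·(-51.454775)=-135.3471; next y=-7/10·34.852775+1/4·(-135.3471)≈-58.233718

0 4 16.000 0.000
1 3 -6.000 4.000
2 3 33.700 -4.300
3 3 -34.390 11.435
4 3 92.926 -16.602
5 3 -135.347 34.853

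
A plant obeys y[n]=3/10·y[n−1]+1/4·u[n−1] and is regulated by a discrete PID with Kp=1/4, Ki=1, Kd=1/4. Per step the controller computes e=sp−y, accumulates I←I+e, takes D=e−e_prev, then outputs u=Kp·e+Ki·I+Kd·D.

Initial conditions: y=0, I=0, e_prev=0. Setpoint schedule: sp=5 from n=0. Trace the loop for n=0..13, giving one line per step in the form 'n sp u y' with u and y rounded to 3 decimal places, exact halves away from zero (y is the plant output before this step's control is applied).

0 5 7.500 0.000
1 5 8.438 1.875
2 5 10.836 2.672
3 5 12.105 3.511
4 5 12.951 4.079
5 5 13.441 4.462
6 5 13.719 4.699
7 5 13.869 4.839
8 5 13.945 4.919
9 5 13.981 4.962
10 5 13.997 4.984
11 5 14.003 4.994
12 5 14.004 4.999
13 5 14.004 5.001

(exact arithmetic carried between steps; '≈' marks a value shown rounded to 6 d.p. or computed from one; I and e_prev carry over from the previous line; the table rounds u and y to 3 d.p., halves away from zero)
n=0: y=0, sp=5, e=sp−y=5; I=5, D=e−e_prev=5; u=1/4·5+1·5+1/4·5=7.5; next y=3/10·0+1/4·7.5=1.875
n=1: y=1.875, sp=5, e=sp−y=3.125; I=8.125, D=e−e_prev=-1.875; u=1/4·3.125+1·8.125+1/4·(-1.875)=8.4375; next y=3/10·1.875+1/4·8.4375=2.671875
n=2: y=2.671875, sp=5, e=sp−y=2.328125; I=10.453125, D=e−e_prev=-0.796875; u=1/4·2.328125+1·10.453125+1/4·(-0.796875)≈10.835938; next y=3/10·2.671875+1/4·10.835938≈3.510547
n=3: y≈3.510547, sp=5, e=sp−y≈1.489453; I≈11.942578, D=e−e_prev≈-0.838672; u=1/4·1.489453+1·11.942578+1/4·(-0.838672)≈12.105273; next y=3/10·3.510547+1/4·12.105273≈4.079482
n=4: y≈4.079482, sp=5, e=sp−y≈0.920518; I≈12.863096, D=e−e_prev≈-0.568936; u=1/4·0.920518+1·12.863096+1/4·(-0.568936)≈12.950991; next y=3/10·4.079482+1/4·12.950991≈4.461593
n=5: y≈4.461593, sp=5, e=sp−y≈0.538407; I≈13.401503, D=e−e_prev≈-0.382110; u=1/4·0.538407+1·13.401503+1/4·(-0.382110)≈13.440578; next y=3/10·4.461593+1/4·13.440578≈4.698622
n=6: y≈4.698622, sp=5, e=sp−y≈0.301378; I≈13.702881, D=e−e_prev≈-0.237030; u=1/4·0.301378+1·13.702881+1/4·(-0.237030)≈13.718968; next y=3/10·4.698622+1/4·13.718968≈4.839329
n=7: y≈4.839329, sp=5, e=sp−y≈0.160671; I≈13.863552, D=e−e_prev≈-0.140707; u=1/4·0.160671+1·13.863552+1/4·(-0.140707)≈13.868544; next y=3/10·4.839329+1/4·13.868544≈4.918934
n=8: y≈4.918934, sp=5, e=sp−y≈0.081066; I≈13.944618, D=e−e_prev≈-0.079606; u=1/4·0.081066+1·13.944618+1/4·(-0.079606)≈13.944983; next y=3/10·4.918934+1/4·13.944983≈4.961926
n=9: y≈4.961926, sp=5, e=sp−y≈0.038074; I≈13.982692, D=e−e_prev≈-0.042992; u=1/4·0.038074+1·13.982692+1/4·(-0.042992)≈13.981462; next y=3/10·4.961926+1/4·13.981462≈4.983943
n=10: y≈4.983943, sp=5, e=sp−y≈0.016057; I≈13.998748, D=e−e_prev≈-0.022017; u=1/4·0.016057+1·13.998748+1/4·(-0.022017)≈13.997258; next y=3/10·4.983943+1/4·13.997258≈4.994498
n=11: y≈4.994498, sp=5, e=sp−y≈0.005502; I≈14.004251, D=e−e_prev≈-0.010554; u=1/4·0.005502+1·14.004251+1/4·(-0.010554)≈14.002988; next y=3/10·4.994498+1/4·14.002988≈4.999096
n=12: y≈4.999096, sp=5, e=sp−y≈0.000904; I≈14.005155, D=e−e_prev≈-0.004599; u=1/4·0.000904+1·14.005155+1/4·(-0.004599)≈14.004231; next y=3/10·4.999096+1/4·14.004231≈5.000787
n=13: y≈5.000787, sp=5, e=sp−y≈-0.000787; I≈14.004368, D=e−e_prev≈-0.001690; u=1/4·(-0.000787)+1·14.004368+1/4·(-0.001690)≈14.003749; next y=3/10·5.000787+1/4·14.003749≈5.001173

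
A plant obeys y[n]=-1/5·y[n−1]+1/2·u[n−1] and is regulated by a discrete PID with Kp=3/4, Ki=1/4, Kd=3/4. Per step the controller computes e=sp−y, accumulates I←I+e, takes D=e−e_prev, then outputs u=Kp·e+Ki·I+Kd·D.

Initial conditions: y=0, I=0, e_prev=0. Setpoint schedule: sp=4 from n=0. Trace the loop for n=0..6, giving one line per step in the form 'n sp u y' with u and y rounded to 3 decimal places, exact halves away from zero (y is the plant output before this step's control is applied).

(exact arithmetic carried between steps; '≈' marks a value shown rounded to 6 d.p. or computed from one; I and e_prev carry over from the previous line; the table rounds u and y to 3 d.p., halves away from zero)
n=0: y=0, sp=4, e=sp−y=4; I=4, D=e−e_prev=4; u=3/4·4+1/4·4+3/4·4=7; next y=-1/5·0+1/2·7=3.5
n=1: y=3.5, sp=4, e=sp−y=0.5; I=4.5, D=e−e_prev=-3.5; u=3/4·0.5+1/4·4.5+3/4·(-3.5)=-1.125; next y=-1/5·3.5+1/2·(-1.125)=-1.2625
n=2: y=-1.2625, sp=4, e=sp−y=5.2625; I=9.7625, D=e−e_prev=4.7625; u=3/4·5.2625+1/4·9.7625+3/4·4.7625=9.959375; next y=-1/5·(-1.2625)+1/2·9.959375≈5.232188
n=3: y≈5.232188, sp=4, e=sp−y≈-1.232188; I≈8.530313, D=e−e_prev≈-6.494688; u=3/4·(-1.232188)+1/4·8.530313+3/4·(-6.494688)≈-3.662578; next y=-1/5·5.232188+1/2·(-3.662578)≈-2.877727
n=4: y≈-2.877727, sp=4, e=sp−y≈6.877727; I≈15.408039, D=e−e_prev≈8.109914; u=3/4·6.877727+1/4·15.408039+3/4·8.109914≈15.092740; next y=-1/5·(-2.877727)+1/2·15.092740≈8.121915
n=5: y≈8.121915, sp=4, e=sp−y≈-4.121915; I≈11.286124, D=e−e_prev≈-10.999642; u=3/4·(-4.121915)+1/4·11.286124+3/4·(-10.999642)≈-8.519637; next y=-1/5·8.121915+1/2·(-8.519637)≈-5.884202
n=6: y≈-5.884202, sp=4, e=sp−y≈9.884202; I≈21.170325, D=e−e_prev≈14.006117; u=3/4·9.884202+1/4·21.170325+3/4·14.006117≈23.210320; next y=-1/5·(-5.884202)+1/2·23.210320≈12.782001

0 4 7.000 0.000
1 4 -1.125 3.500
2 4 9.959 -1.263
3 4 -3.663 5.232
4 4 15.093 -2.878
5 4 -8.520 8.122
6 4 23.210 -5.884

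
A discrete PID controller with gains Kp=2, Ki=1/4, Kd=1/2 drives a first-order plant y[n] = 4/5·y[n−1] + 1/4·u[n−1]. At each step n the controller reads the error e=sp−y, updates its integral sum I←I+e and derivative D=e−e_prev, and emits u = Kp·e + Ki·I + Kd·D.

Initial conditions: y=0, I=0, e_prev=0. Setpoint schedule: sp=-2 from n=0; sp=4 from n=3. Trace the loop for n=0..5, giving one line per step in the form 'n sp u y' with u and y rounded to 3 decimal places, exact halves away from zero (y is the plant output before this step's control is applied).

(exact arithmetic carried between steps; '≈' marks a value shown rounded to 6 d.p. or computed from one; I and e_prev carry over from the previous line; the table rounds u and y to 3 d.p., halves away from zero)
n=0: y=0, sp=-2, e=sp−y=-2; I=-2, D=e−e_prev=-2; u=2·(-2)+1/4·(-2)+1/2·(-2)=-5.5; next y=4/5·0+1/4·(-5.5)=-1.375
n=1: y=-1.375, sp=-2, e=sp−y=-0.625; I=-2.625, D=e−e_prev=1.375; u=2·(-0.625)+1/4·(-2.625)+1/2·1.375=-1.21875; next y=4/5·(-1.375)+1/4·(-1.21875)≈-1.404688
n=2: y≈-1.404688, sp=-2, e=sp−y≈-0.595313; I≈-3.220313, D=e−e_prev≈0.029688; u=2·(-0.595313)+1/4·(-3.220313)+1/2·0.029688≈-1.980859; next y=4/5·(-1.404688)+1/4·(-1.980859)≈-1.618965
n=3: y≈-1.618965, sp=4, e=sp−y≈5.618965; I≈2.398652, D=e−e_prev≈6.214277; u=2·5.618965+1/4·2.398652+1/2·6.214277≈14.944731; next y=4/5·(-1.618965)+1/4·14.944731≈2.441011
n=4: y≈2.441011, sp=4, e=sp−y≈1.558989; I≈3.957641, D=e−e_prev≈-4.059976; u=2·1.558989+1/4·3.957641+1/2·(-4.059976)≈2.077400; next y=4/5·2.441011+1/4·2.077400≈2.472159
n=5: y≈2.472159, sp=4, e=sp−y≈1.527841; I≈5.485482, D=e−e_prev≈-0.031148; u=2·1.527841+1/4·5.485482+1/2·(-0.031148)≈4.411479; next y=4/5·2.472159+1/4·4.411479≈3.080597

0 -2 -5.500 0.000
1 -2 -1.219 -1.375
2 -2 -1.981 -1.405
3 4 14.945 -1.619
4 4 2.077 2.441
5 4 4.411 2.472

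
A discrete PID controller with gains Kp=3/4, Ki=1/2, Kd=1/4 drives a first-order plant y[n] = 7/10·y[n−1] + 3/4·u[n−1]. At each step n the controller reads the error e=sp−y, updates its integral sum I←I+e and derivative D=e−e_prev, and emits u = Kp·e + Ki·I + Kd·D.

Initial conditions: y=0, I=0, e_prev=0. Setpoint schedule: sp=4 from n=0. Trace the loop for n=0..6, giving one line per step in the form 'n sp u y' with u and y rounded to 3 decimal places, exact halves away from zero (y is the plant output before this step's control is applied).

0 4 6.000 0.000
1 4 0.250 4.500
2 4 2.869 3.338
3 4 1.184 4.488
4 4 1.915 4.029
5 4 1.445 4.257
6 4 1.663 4.063

(exact arithmetic carried between steps; '≈' marks a value shown rounded to 6 d.p. or computed from one; I and e_prev carry over from the previous line; the table rounds u and y to 3 d.p., halves away from zero)
n=0: y=0, sp=4, e=sp−y=4; I=4, D=e−e_prev=4; u=3/4·4+1/2·4+1/4·4=6; next y=7/10·0+3/4·6=4.5
n=1: y=4.5, sp=4, e=sp−y=-0.5; I=3.5, D=e−e_prev=-4.5; u=3/4·(-0.5)+1/2·3.5+1/4·(-4.5)=0.25; next y=7/10·4.5+3/4·0.25=3.3375
n=2: y=3.3375, sp=4, e=sp−y=0.6625; I=4.1625, D=e−e_prev=1.1625; u=3/4·0.6625+1/2·4.1625+1/4·1.1625=2.86875; next y=7/10·3.3375+3/4·2.86875≈4.487813
n=3: y≈4.487813, sp=4, e=sp−y≈-0.487813; I≈3.674688, D=e−e_prev≈-1.150313; u=3/4·(-0.487813)+1/2·3.674688+1/4·(-1.150313)≈1.183906; next y=7/10·4.487813+3/4·1.183906≈4.029398
n=4: y≈4.029398, sp=4, e=sp−y≈-0.029398; I≈3.645289, D=e−e_prev≈0.458414; u=3/4·(-0.029398)+1/2·3.645289+1/4·0.458414≈1.915199; next y=7/10·4.029398+3/4·1.915199≈4.256978
n=5: y≈4.256978, sp=4, e=sp−y≈-0.256978; I≈3.388311, D=e−e_prev≈-0.227580; u=3/4·(-0.256978)+1/2·3.388311+1/4·(-0.227580)≈1.444527; next y=7/10·4.256978+3/4·1.444527≈4.063280
n=6: y≈4.063280, sp=4, e=sp−y≈-0.063280; I≈3.325031, D=e−e_prev≈0.193699; u=3/4·(-0.063280)+1/2·3.325031+1/4·0.193699≈1.663480; next y=7/10·4.063280+3/4·1.663480≈4.091906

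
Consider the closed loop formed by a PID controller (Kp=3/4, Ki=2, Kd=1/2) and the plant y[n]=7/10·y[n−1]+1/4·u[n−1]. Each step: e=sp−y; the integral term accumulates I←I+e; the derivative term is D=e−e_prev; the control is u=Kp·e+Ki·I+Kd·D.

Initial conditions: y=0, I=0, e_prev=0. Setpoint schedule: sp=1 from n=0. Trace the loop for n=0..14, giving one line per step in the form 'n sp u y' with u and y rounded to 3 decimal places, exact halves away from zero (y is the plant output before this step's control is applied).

0 1 3.250 0.000
1 1 2.109 0.813
2 1 1.969 1.096
3 1 1.387 1.260
4 1 1.051 1.229
5 1 0.922 1.123
6 1 0.969 1.016
7 1 1.087 0.954
8 1 1.195 0.939
9 1 1.254 0.956
10 1 1.263 0.983
11 1 1.243 1.004
12 1 1.215 1.013
13 1 1.194 1.013
14 1 1.185 1.008

(exact arithmetic carried between steps; '≈' marks a value shown rounded to 6 d.p. or computed from one; I and e_prev carry over from the previous line; the table rounds u and y to 3 d.p., halves away from zero)
n=0: y=0, sp=1, e=sp−y=1; I=1, D=e−e_prev=1; u=3/4·1+2·1+1/2·1=3.25; next y=7/10·0+1/4·3.25=0.8125
n=1: y=0.8125, sp=1, e=sp−y=0.1875; I=1.1875, D=e−e_prev=-0.8125; u=3/4·0.1875+2·1.1875+1/2·(-0.8125)=2.109375; next y=7/10·0.8125+1/4·2.109375≈1.096094
n=2: y≈1.096094, sp=1, e=sp−y≈-0.096094; I≈1.091406, D=e−e_prev≈-0.283594; u=3/4·(-0.096094)+2·1.091406+1/2·(-0.283594)≈1.968945; next y=7/10·1.096094+1/4·1.968945≈1.259502
n=3: y≈1.259502, sp=1, e=sp−y≈-0.259502; I≈0.831904, D=e−e_prev≈-0.163408; u=3/4·(-0.259502)+2·0.831904+1/2·(-0.163408)≈1.387478; next y=7/10·1.259502+1/4·1.387478≈1.228521
n=4: y≈1.228521, sp=1, e=sp−y≈-0.228521; I≈0.603383, D=e−e_prev≈0.030981; u=3/4·(-0.228521)+2·0.603383+1/2·0.030981≈1.050867; next y=7/10·1.228521+1/4·1.050867≈1.122681
n=5: y≈1.122681, sp=1, e=sp−y≈-0.122681; I≈0.480702, D=e−e_prev≈0.105840; u=3/4·(-0.122681)+2·0.480702+1/2·0.105840≈0.922313; next y=7/10·1.122681+1/4·0.922313≈1.016455
n=6: y≈1.016455, sp=1, e=sp−y≈-0.016455; I≈0.464247, D=e−e_prev≈0.106226; u=3/4·(-0.016455)+2·0.464247+1/2·0.106226≈0.969266; next y=7/10·1.016455+1/4·0.969266≈0.953835
n=7: y≈0.953835, sp=1, e=sp−y≈0.046165; I≈0.510412, D=e−e_prev≈0.062620; u=3/4·0.046165+2·0.510412+1/2·0.062620≈1.086758; next y=7/10·0.953835+1/4·1.086758≈0.939374
n=8: y≈0.939374, sp=1, e=sp−y≈0.060626; I≈0.571038, D=e−e_prev≈0.014461; u=3/4·0.060626+2·0.571038+1/2·0.014461≈1.194776; next y=7/10·0.939374+1/4·1.194776≈0.956256
n=9: y≈0.956256, sp=1, e=sp−y≈0.043744; I≈0.614782, D=e−e_prev≈-0.016882; u=3/4·0.043744+2·0.614782+1/2·(-0.016882)≈1.253932; next y=7/10·0.956256+1/4·1.253932≈0.982862
n=10: y≈0.982862, sp=1, e=sp−y≈0.017138; I≈0.631920, D=e−e_prev≈-0.026606; u=3/4·0.017138+2·0.631920+1/2·(-0.026606)≈1.263391; next y=7/10·0.982862+1/4·1.263391≈1.003851
n=11: y≈1.003851, sp=1, e=sp−y≈-0.003851; I≈0.628069, D=e−e_prev≈-0.020989; u=3/4·(-0.003851)+2·0.628069+1/2·(-0.020989)≈1.242755; next y=7/10·1.003851+1/4·1.242755≈1.013385
n=12: y≈1.013385, sp=1, e=sp−y≈-0.013385; I≈0.614685, D=e−e_prev≈-0.009534; u=3/4·(-0.013385)+2·0.614685+1/2·(-0.009534)≈1.214564; next y=7/10·1.013385+1/4·1.214564≈1.013010
n=13: y≈1.013010, sp=1, e=sp−y≈-0.013010; I≈0.601674, D=e−e_prev≈0.000374; u=3/4·(-0.013010)+2·0.601674+1/2·0.000374≈1.193778; next y=7/10·1.013010+1/4·1.193778≈1.007552
n=14: y≈1.007552, sp=1, e=sp−y≈-0.007552; I≈0.594123, D=e−e_prev≈0.005458; u=3/4·(-0.007552)+2·0.594123+1/2·0.005458≈1.185311; next y=7/10·1.007552+1/4·1.185311≈1.001614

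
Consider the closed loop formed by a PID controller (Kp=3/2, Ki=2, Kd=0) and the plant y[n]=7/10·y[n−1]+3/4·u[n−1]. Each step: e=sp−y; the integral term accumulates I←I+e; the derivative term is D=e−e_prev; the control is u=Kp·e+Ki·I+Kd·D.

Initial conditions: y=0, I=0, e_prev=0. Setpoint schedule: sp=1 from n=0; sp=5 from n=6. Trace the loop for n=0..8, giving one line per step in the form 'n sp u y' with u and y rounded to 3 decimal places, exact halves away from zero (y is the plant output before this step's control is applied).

(exact arithmetic carried between steps; '≈' marks a value shown rounded to 6 d.p. or computed from one; I and e_prev carry over from the previous line; the table rounds u and y to 3 d.p., halves away from zero)
n=0: y=0, sp=1, e=sp−y=1; I=1, D=e−e_prev=1; u=3/2·1+2·1+0·1=3.5; next y=7/10·0+3/4·3.5=2.625
n=1: y=2.625, sp=1, e=sp−y=-1.625; I=-0.625, D=e−e_prev=-2.625; u=3/2·(-1.625)+2·(-0.625)+0·(-2.625)=-3.6875; next y=7/10·2.625+3/4·(-3.6875)=-0.928125
n=2: y=-0.928125, sp=1, e=sp−y=1.928125; I=1.303125, D=e−e_prev=3.553125; u=3/2·1.928125+2·1.303125+0·3.553125≈5.498438; next y=7/10·(-0.928125)+3/4·5.498438≈3.474141
n=3: y≈3.474141, sp=1, e=sp−y≈-2.474141; I≈-1.171016, D=e−e_prev≈-4.402266; u=3/2·(-2.474141)+2·(-1.171016)+0·(-4.402266)≈-6.053242; next y=7/10·3.474141+3/4·(-6.053242)≈-2.108033
n=4: y≈-2.108033, sp=1, e=sp−y≈3.108033; I≈1.937018, D=e−e_prev≈5.582174; u=3/2·3.108033+2·1.937018+0·5.582174≈8.536085; next y=7/10·(-2.108033)+3/4·8.536085≈4.926440
n=5: y≈4.926440, sp=1, e=sp−y≈-3.926440; I≈-1.989423, D=e−e_prev≈-7.034474; u=3/2·(-3.926440)+2·(-1.989423)+0·(-7.034474)≈-9.868507; next y=7/10·4.926440+3/4·(-9.868507)≈-3.952872
n=6: y≈-3.952872, sp=5, e=sp−y≈8.952872; I≈6.963449, D=e−e_prev≈12.879312; u=3/2·8.952872+2·6.963449+0·12.879312≈27.356205; next y=7/10·(-3.952872)+3/4·27.356205≈17.750143
n=7: y≈17.750143, sp=5, e=sp−y≈-12.750143; I≈-5.786695, D=e−e_prev≈-21.703015; u=3/2·(-12.750143)+2·(-5.786695)+0·(-21.703015)≈-30.698605; next y=7/10·17.750143+3/4·(-30.698605)≈-10.598853
n=8: y≈-10.598853, sp=5, e=sp−y≈15.598853; I≈9.812158, D=e−e_prev≈28.348996; u=3/2·15.598853+2·9.812158+0·28.348996≈43.022596; next y=7/10·(-10.598853)+3/4·43.022596≈24.847750

0 1 3.500 0.000
1 1 -3.688 2.625
2 1 5.498 -0.928
3 1 -6.053 3.474
4 1 8.536 -2.108
5 1 -9.869 4.926
6 5 27.356 -3.953
7 5 -30.699 17.750
8 5 43.023 -10.599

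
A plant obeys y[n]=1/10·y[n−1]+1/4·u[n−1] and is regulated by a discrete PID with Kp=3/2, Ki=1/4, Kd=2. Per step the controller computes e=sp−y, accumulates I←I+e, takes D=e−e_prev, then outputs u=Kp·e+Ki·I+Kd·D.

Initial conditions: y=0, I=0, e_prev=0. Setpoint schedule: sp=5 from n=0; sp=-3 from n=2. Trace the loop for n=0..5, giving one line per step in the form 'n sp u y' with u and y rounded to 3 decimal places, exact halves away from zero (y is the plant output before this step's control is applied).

(exact arithmetic carried between steps; '≈' marks a value shown rounded to 6 d.p. or computed from one; I and e_prev carry over from the previous line; the table rounds u and y to 3 d.p., halves away from zero)
n=0: y=0, sp=5, e=sp−y=5; I=5, D=e−e_prev=5; u=3/2·5+1/4·5+2·5=18.75; next y=1/10·0+1/4·18.75=4.6875
n=1: y=4.6875, sp=5, e=sp−y=0.3125; I=5.3125, D=e−e_prev=-4.6875; u=3/2·0.3125+1/4·5.3125+2·(-4.6875)=-7.578125; next y=1/10·4.6875+1/4·(-7.578125)≈-1.425781
n=2: y≈-1.425781, sp=-3, e=sp−y≈-1.574219; I≈3.738281, D=e−e_prev≈-1.886719; u=3/2·(-1.574219)+1/4·3.738281+2·(-1.886719)≈-5.200195; next y=1/10·(-1.425781)+1/4·(-5.200195)≈-1.442627
n=3: y≈-1.442627, sp=-3, e=sp−y≈-1.557373; I≈2.180908, D=e−e_prev≈0.016846; u=3/2·(-1.557373)+1/4·2.180908+2·0.016846≈-1.757141; next y=1/10·(-1.442627)+1/4·(-1.757141)≈-0.583548
n=4: y≈-0.583548, sp=-3, e=sp−y≈-2.416452; I≈-0.235544, D=e−e_prev≈-0.859079; u=3/2·(-2.416452)+1/4·(-0.235544)+2·(-0.859079)≈-5.401722; next y=1/10·(-0.583548)+1/4·(-5.401722)≈-1.408785
n=5: y≈-1.408785, sp=-3, e=sp−y≈-1.591215; I≈-1.826759, D=e−e_prev≈0.825237; u=3/2·(-1.591215)+1/4·(-1.826759)+2·0.825237≈-1.193037; next y=1/10·(-1.408785)+1/4·(-1.193037)≈-0.439138

0 5 18.750 0.000
1 5 -7.578 4.688
2 -3 -5.200 -1.426
3 -3 -1.757 -1.443
4 -3 -5.402 -0.584
5 -3 -1.193 -1.409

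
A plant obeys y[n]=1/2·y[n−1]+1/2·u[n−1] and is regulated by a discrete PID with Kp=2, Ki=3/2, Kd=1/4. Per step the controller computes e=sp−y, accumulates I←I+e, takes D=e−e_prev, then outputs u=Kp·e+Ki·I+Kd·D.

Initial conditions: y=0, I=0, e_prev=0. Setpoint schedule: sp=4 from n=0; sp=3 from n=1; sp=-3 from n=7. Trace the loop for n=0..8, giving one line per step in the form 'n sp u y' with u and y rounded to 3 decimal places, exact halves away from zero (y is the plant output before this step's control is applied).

0 4 15.000 0.000
1 3 -11.875 7.500
2 3 19.828 -2.188
3 3 -16.092 8.820
4 3 24.640 -3.636
5 3 -21.537 10.502
6 3 30.818 -5.518
7 -3 -51.040 12.650
8 -3 50.945 -19.195

(exact arithmetic carried between steps; '≈' marks a value shown rounded to 6 d.p. or computed from one; I and e_prev carry over from the previous line; the table rounds u and y to 3 d.p., halves away from zero)
n=0: y=0, sp=4, e=sp−y=4; I=4, D=e−e_prev=4; u=2·4+3/2·4+1/4·4=15; next y=1/2·0+1/2·15=7.5
n=1: y=7.5, sp=3, e=sp−y=-4.5; I=-0.5, D=e−e_prev=-8.5; u=2·(-4.5)+3/2·(-0.5)+1/4·(-8.5)=-11.875; next y=1/2·7.5+1/2·(-11.875)=-2.1875
n=2: y=-2.1875, sp=3, e=sp−y=5.1875; I=4.6875, D=e−e_prev=9.6875; u=2·5.1875+3/2·4.6875+1/4·9.6875=19.828125; next y=1/2·(-2.1875)+1/2·19.828125≈8.820313
n=3: y≈8.820313, sp=3, e=sp−y≈-5.820313; I≈-1.132813, D=e−e_prev≈-11.007813; u=2·(-5.820313)+3/2·(-1.132813)+1/4·(-11.007813)≈-16.091797; next y=1/2·8.820313+1/2·(-16.091797)≈-3.635742
n=4: y≈-3.635742, sp=3, e=sp−y≈6.635742; I≈5.502930, D=e−e_prev≈12.456055; u=2·6.635742+3/2·5.502930+1/4·12.456055≈24.639893; next y=1/2·(-3.635742)+1/2·24.639893≈10.502075
n=5: y≈10.502075, sp=3, e=sp−y≈-7.502075; I≈-1.999146, D=e−e_prev≈-14.137817; u=2·(-7.502075)+3/2·(-1.999146)+1/4·(-14.137817)≈-21.537323; next y=1/2·10.502075+1/2·(-21.537323)≈-5.517624
n=6: y≈-5.517624, sp=3, e=sp−y≈8.517624; I≈6.518478, D=e−e_prev≈16.019699; u=2·8.517624+3/2·6.518478+1/4·16.019699≈30.817890; next y=1/2·(-5.517624)+1/2·30.817890≈12.650133
n=7: y≈12.650133, sp=-3, e=sp−y≈-15.650133; I≈-9.131655, D=e−e_prev≈-24.167757; u=2·(-15.650133)+3/2·(-9.131655)+1/4·(-24.167757)≈-51.039688; next y=1/2·12.650133+1/2·(-51.039688)≈-19.194777
n=8: y≈-19.194777, sp=-3, e=sp−y≈16.194777; I≈7.063123, D=e−e_prev≈31.844910; u=2·16.194777+3/2·7.063123+1/4·31.844910≈50.945466; next y=1/2·(-19.194777)+1/2·50.945466≈15.875344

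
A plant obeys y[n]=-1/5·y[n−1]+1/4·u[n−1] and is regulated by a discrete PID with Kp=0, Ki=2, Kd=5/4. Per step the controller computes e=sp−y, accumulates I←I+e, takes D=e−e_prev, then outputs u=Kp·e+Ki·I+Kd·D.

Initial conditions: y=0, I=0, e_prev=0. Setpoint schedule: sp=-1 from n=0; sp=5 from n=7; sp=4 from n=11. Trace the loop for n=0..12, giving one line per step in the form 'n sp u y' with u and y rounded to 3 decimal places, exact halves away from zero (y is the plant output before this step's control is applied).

0 -1 -3.250 0.000
1 -1 -1.359 -0.813
2 -1 -4.814 -0.177
3 -1 -2.446 -1.168
4 -1 -5.916 -0.378
5 -1 -2.839 -1.404
6 -1 -6.481 -0.429
7 5 16.687 -1.534
8 5 1.332 4.479
9 5 26.276 -0.563
10 5 7.555 6.682
11 4 29.917 0.553
12 4 8.248 7.369

(exact arithmetic carried between steps; '≈' marks a value shown rounded to 6 d.p. or computed from one; I and e_prev carry over from the previous line; the table rounds u and y to 3 d.p., halves away from zero)
n=0: y=0, sp=-1, e=sp−y=-1; I=-1, D=e−e_prev=-1; u=0·(-1)+2·(-1)+5/4·(-1)=-3.25; next y=-1/5·0+1/4·(-3.25)=-0.8125
n=1: y=-0.8125, sp=-1, e=sp−y=-0.1875; I=-1.1875, D=e−e_prev=0.8125; u=0·(-0.1875)+2·(-1.1875)+5/4·0.8125=-1.359375; next y=-1/5·(-0.8125)+1/4·(-1.359375)≈-0.177344
n=2: y≈-0.177344, sp=-1, e=sp−y≈-0.822656; I≈-2.010156, D=e−e_prev≈-0.635156; u=0·(-0.822656)+2·(-2.010156)+5/4·(-0.635156)≈-4.814258; next y=-1/5·(-0.177344)+1/4·(-4.814258)≈-1.168096
n=3: y≈-1.168096, sp=-1, e=sp−y≈0.168096; I≈-1.842061, D=e−e_prev≈0.990752; u=0·0.168096+2·(-1.842061)+5/4·0.990752≈-2.445681; next y=-1/5·(-1.168096)+1/4·(-2.445681)≈-0.377801
n=4: y≈-0.377801, sp=-1, e=sp−y≈-0.622199; I≈-2.464259, D=e−e_prev≈-0.790295; u=0·(-0.622199)+2·(-2.464259)+5/4·(-0.790295)≈-5.916387; next y=-1/5·(-0.377801)+1/4·(-5.916387)≈-1.403537
n=5: y≈-1.403537, sp=-1, e=sp−y≈0.403537; I≈-2.060723, D=e−e_prev≈1.025735; u=0·0.403537+2·(-2.060723)+5/4·1.025735≈-2.839277; next y=-1/5·(-1.403537)+1/4·(-2.839277)≈-0.429112
n=6: y≈-0.429112, sp=-1, e=sp−y≈-0.570888; I≈-2.631611, D=e−e_prev≈-0.974425; u=0·(-0.570888)+2·(-2.631611)+5/4·(-0.974425)≈-6.481253; next y=-1/5·(-0.429112)+1/4·(-6.481253)≈-1.534491
n=7: y≈-1.534491, sp=5, e=sp−y≈6.534491; I≈3.902880, D=e−e_prev≈7.105379; u=0·6.534491+2·3.902880+5/4·7.105379≈16.687483; next y=-1/5·(-1.534491)+1/4·16.687483≈4.478769
n=8: y≈4.478769, sp=5, e=sp−y≈0.521231; I≈4.424111, D=e−e_prev≈-6.013260; u=0·0.521231+2·4.424111+5/4·(-6.013260)≈1.331647; next y=-1/5·4.478769+1/4·1.331647≈-0.562842
n=9: y≈-0.562842, sp=5, e=sp−y≈5.562842; I≈9.986953, D=e−e_prev≈5.041611; u=0·5.562842+2·9.986953+5/4·5.041611≈26.275920; next y=-1/5·(-0.562842)+1/4·26.275920≈6.681548
n=10: y≈6.681548, sp=5, e=sp−y≈-1.681548; I≈8.305405, D=e−e_prev≈-7.244391; u=0·(-1.681548)+2·8.305405+5/4·(-7.244391)≈7.555321; next y=-1/5·6.681548+1/4·7.555321≈0.552521
n=11: y≈0.552521, sp=4, e=sp−y≈3.447479; I≈11.752884, D=e−e_prev≈5.129028; u=0·3.447479+2·11.752884+5/4·5.129028≈29.917053; next y=-1/5·0.552521+1/4·29.917053≈7.368759
n=12: y≈7.368759, sp=4, e=sp−y≈-3.368759; I≈8.384125, D=e−e_prev≈-6.816239; u=0·(-3.368759)+2·8.384125+5/4·(-6.816239)≈8.247952; next y=-1/5·7.368759+1/4·8.247952≈0.588236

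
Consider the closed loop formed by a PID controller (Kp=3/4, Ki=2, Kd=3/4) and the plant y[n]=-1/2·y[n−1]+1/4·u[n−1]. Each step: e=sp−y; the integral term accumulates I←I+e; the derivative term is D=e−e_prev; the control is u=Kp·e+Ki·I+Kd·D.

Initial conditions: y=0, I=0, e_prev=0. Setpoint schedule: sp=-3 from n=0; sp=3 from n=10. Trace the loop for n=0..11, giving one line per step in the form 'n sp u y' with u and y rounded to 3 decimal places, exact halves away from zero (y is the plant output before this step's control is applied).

0 -3 -10.500 0.000
1 -3 -5.063 -2.625
2 -3 -17.133 0.047
3 -3 -5.985 -4.307
4 -3 -24.010 0.657
5 -3 -3.143 -6.331
6 -3 -32.210 2.380
7 -3 4.241 -9.242
8 -3 -44.223 5.681
9 -3 18.129 -13.896
10 3 -42.581 11.480
11 3 52.522 -16.385

(exact arithmetic carried between steps; '≈' marks a value shown rounded to 6 d.p. or computed from one; I and e_prev carry over from the previous line; the table rounds u and y to 3 d.p., halves away from zero)
n=0: y=0, sp=-3, e=sp−y=-3; I=-3, D=e−e_prev=-3; u=3/4·(-3)+2·(-3)+3/4·(-3)=-10.5; next y=-1/2·0+1/4·(-10.5)=-2.625
n=1: y=-2.625, sp=-3, e=sp−y=-0.375; I=-3.375, D=e−e_prev=2.625; u=3/4·(-0.375)+2·(-3.375)+3/4·2.625=-5.0625; next y=-1/2·(-2.625)+1/4·(-5.0625)=0.046875
n=2: y=0.046875, sp=-3, e=sp−y=-3.046875; I=-6.421875, D=e−e_prev=-2.671875; u=3/4·(-3.046875)+2·(-6.421875)+3/4·(-2.671875)≈-17.132813; next y=-1/2·0.046875+1/4·(-17.132813)≈-4.306641
n=3: y≈-4.306641, sp=-3, e=sp−y≈1.306641; I≈-5.115234, D=e−e_prev≈4.353516; u=3/4·1.306641+2·(-5.115234)+3/4·4.353516≈-5.985352; next y=-1/2·(-4.306641)+1/4·(-5.985352)≈0.656982
n=4: y≈0.656982, sp=-3, e=sp−y≈-3.656982; I≈-8.772217, D=e−e_prev≈-4.963623; u=3/4·(-3.656982)+2·(-8.772217)+3/4·(-4.963623)≈-24.009888; next y=-1/2·0.656982+1/4·(-24.009888)≈-6.330963
n=5: y≈-6.330963, sp=-3, e=sp−y≈3.330963; I≈-5.441254, D=e−e_prev≈6.987946; u=3/4·3.330963+2·(-5.441254)+3/4·6.987946≈-3.143326; next y=-1/2·(-6.330963)+1/4·(-3.143326)≈2.379650
n=6: y≈2.379650, sp=-3, e=sp−y≈-5.379650; I≈-10.820904, D=e−e_prev≈-8.710613; u=3/4·(-5.379650)+2·(-10.820904)+3/4·(-8.710613)≈-32.209505; next y=-1/2·2.379650+1/4·(-32.209505)≈-9.242201
n=7: y≈-9.242201, sp=-3, e=sp−y≈6.242201; I≈-4.578702, D=e−e_prev≈11.621851; u=3/4·6.242201+2·(-4.578702)+3/4·11.621851≈4.240635; next y=-1/2·(-9.242201)+1/4·4.240635≈5.681259
n=8: y≈5.681259, sp=-3, e=sp−y≈-8.681259; I≈-13.259962, D=e−e_prev≈-14.923461; u=3/4·(-8.681259)+2·(-13.259962)+3/4·(-14.923461)≈-44.223464; next y=-1/2·5.681259+1/4·(-44.223464)≈-13.896496
n=9: y≈-13.896496, sp=-3, e=sp−y≈10.896496; I≈-2.363466, D=e−e_prev≈19.577755; u=3/4·10.896496+2·(-2.363466)+3/4·19.577755≈18.128755; next y=-1/2·(-13.896496)+1/4·18.128755≈11.480437
n=10: y≈11.480437, sp=3, e=sp−y≈-8.480437; I≈-10.843903, D=e−e_prev≈-19.376932; u=3/4·(-8.480437)+2·(-10.843903)+3/4·(-19.376932)≈-42.580832; next y=-1/2·11.480437+1/4·(-42.580832)≈-16.385426
n=11: y≈-16.385426, sp=3, e=sp−y≈19.385426; I≈8.541524, D=e−e_prev≈27.865863; u=3/4·19.385426+2·8.541524+3/4·27.865863≈52.521514; next y=-1/2·(-16.385426)+1/4·52.521514≈21.323092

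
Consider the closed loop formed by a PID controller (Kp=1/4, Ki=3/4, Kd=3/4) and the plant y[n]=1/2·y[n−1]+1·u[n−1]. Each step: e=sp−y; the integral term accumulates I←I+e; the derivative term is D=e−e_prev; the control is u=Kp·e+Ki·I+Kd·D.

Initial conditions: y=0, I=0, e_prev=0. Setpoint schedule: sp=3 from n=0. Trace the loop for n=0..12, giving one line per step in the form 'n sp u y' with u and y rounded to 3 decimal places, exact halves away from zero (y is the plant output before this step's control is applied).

(exact arithmetic carried between steps; '≈' marks a value shown rounded to 6 d.p. or computed from one; I and e_prev carry over from the previous line; the table rounds u and y to 3 d.p., halves away from zero)
n=0: y=0, sp=3, e=sp−y=3; I=3, D=e−e_prev=3; u=1/4·3+3/4·3+3/4·3=5.25; next y=1/2·0+1·5.25=5.25
n=1: y=5.25, sp=3, e=sp−y=-2.25; I=0.75, D=e−e_prev=-5.25; u=1/4·(-2.25)+3/4·0.75+3/4·(-5.25)=-3.9375; next y=1/2·5.25+1·(-3.9375)=-1.3125
n=2: y=-1.3125, sp=3, e=sp−y=4.3125; I=5.0625, D=e−e_prev=6.5625; u=1/4·4.3125+3/4·5.0625+3/4·6.5625=9.796875; next y=1/2·(-1.3125)+1·9.796875=9.140625
n=3: y=9.140625, sp=3, e=sp−y=-6.140625; I=-1.078125, D=e−e_prev=-10.453125; u=1/4·(-6.140625)+3/4·(-1.078125)+3/4·(-10.453125)≈-10.183594; next y=1/2·9.140625+1·(-10.183594)≈-5.613281
n=4: y≈-5.613281, sp=3, e=sp−y≈8.613281; I≈7.535156, D=e−e_prev≈14.753906; u=1/4·8.613281+3/4·7.535156+3/4·14.753906≈18.870117; next y=1/2·(-5.613281)+1·18.870117≈16.063477
n=5: y≈16.063477, sp=3, e=sp−y≈-13.063477; I≈-5.528320, D=e−e_prev≈-21.676758; u=1/4·(-13.063477)+3/4·(-5.528320)+3/4·(-21.676758)≈-23.669678; next y=1/2·16.063477+1·(-23.669678)≈-15.637939
n=6: y≈-15.637939, sp=3, e=sp−y≈18.637939; I≈13.109619, D=e−e_prev≈31.701416; u=1/4·18.637939+3/4·13.109619+3/4·31.701416≈38.267761; next y=1/2·(-15.637939)+1·38.267761≈30.448792
n=7: y≈30.448792, sp=3, e=sp−y≈-27.448792; I≈-14.339172, D=e−e_prev≈-46.086731; u=1/4·(-27.448792)+3/4·(-14.339172)+3/4·(-46.086731)≈-52.181625; next y=1/2·30.448792+1·(-52.181625)≈-36.957230
n=8: y≈-36.957230, sp=3, e=sp−y≈39.957230; I≈25.618057, D=e−e_prev≈67.406021; u=1/4·39.957230+3/4·25.618057+3/4·67.406021≈79.757366; next y=1/2·(-36.957230)+1·79.757366≈61.278751
n=9: y≈61.278751, sp=3, e=sp−y≈-58.278751; I≈-32.660694, D=e−e_prev≈-98.235981; u=1/4·(-58.278751)+3/4·(-32.660694)+3/4·(-98.235981)≈-112.742194; next y=1/2·61.278751+1·(-112.742194)≈-82.102818
n=10: y≈-82.102818, sp=3, e=sp−y≈85.102818; I≈52.442124, D=e−e_prev≈143.381570; u=1/4·85.102818+3/4·52.442124+3/4·143.381570≈168.143475; next y=1/2·(-82.102818)+1·168.143475≈127.092066
n=11: y≈127.092066, sp=3, e=sp−y≈-124.092066; I≈-71.649942, D=e−e_prev≈-209.194885; u=1/4·(-124.092066)+3/4·(-71.649942)+3/4·(-209.194885)≈-241.656636; next y=1/2·127.092066+1·(-241.656636)≈-178.110603
n=12: y≈-178.110603, sp=3, e=sp−y≈181.110603; I≈109.460661, D=e−e_prev≈305.202669; u=1/4·181.110603+3/4·109.460661+3/4·305.202669≈356.275149; next y=1/2·(-178.110603)+1·356.275149≈267.219847

0 3 5.250 0.000
1 3 -3.938 5.250
2 3 9.797 -1.313
3 3 -10.184 9.141
4 3 18.870 -5.613
5 3 -23.670 16.063
6 3 38.268 -15.638
7 3 -52.182 30.449
8 3 79.757 -36.957
9 3 -112.742 61.279
10 3 168.143 -82.103
11 3 -241.657 127.092
12 3 356.275 -178.111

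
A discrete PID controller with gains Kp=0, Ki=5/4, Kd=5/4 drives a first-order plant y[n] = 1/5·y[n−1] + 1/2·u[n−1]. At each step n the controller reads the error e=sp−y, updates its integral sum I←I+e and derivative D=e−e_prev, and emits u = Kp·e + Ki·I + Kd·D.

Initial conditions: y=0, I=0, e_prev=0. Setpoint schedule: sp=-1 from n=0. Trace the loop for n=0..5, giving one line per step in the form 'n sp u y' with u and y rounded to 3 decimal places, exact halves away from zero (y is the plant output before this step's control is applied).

0 -1 -2.500 0.000
1 -1 0.625 -1.250
2 -1 -3.906 0.063
3 -1 1.414 -1.941
4 -1 -5.563 0.319
5 -1 3.204 -2.718

(exact arithmetic carried between steps; '≈' marks a value shown rounded to 6 d.p. or computed from one; I and e_prev carry over from the previous line; the table rounds u and y to 3 d.p., halves away from zero)
n=0: y=0, sp=-1, e=sp−y=-1; I=-1, D=e−e_prev=-1; u=0·(-1)+5/4·(-1)+5/4·(-1)=-2.5; next y=1/5·0+1/2·(-2.5)=-1.25
n=1: y=-1.25, sp=-1, e=sp−y=0.25; I=-0.75, D=e−e_prev=1.25; u=0·0.25+5/4·(-0.75)+5/4·1.25=0.625; next y=1/5·(-1.25)+1/2·0.625=0.0625
n=2: y=0.0625, sp=-1, e=sp−y=-1.0625; I=-1.8125, D=e−e_prev=-1.3125; u=0·(-1.0625)+5/4·(-1.8125)+5/4·(-1.3125)=-3.90625; next y=1/5·0.0625+1/2·(-3.90625)=-1.940625
n=3: y=-1.940625, sp=-1, e=sp−y=0.940625; I=-0.871875, D=e−e_prev=2.003125; u=0·0.940625+5/4·(-0.871875)+5/4·2.003125≈1.414063; next y=1/5·(-1.940625)+1/2·1.414063≈0.318906
n=4: y≈0.318906, sp=-1, e=sp−y≈-1.318906; I≈-2.190781, D=e−e_prev≈-2.259531; u=0·(-1.318906)+5/4·(-2.190781)+5/4·(-2.259531)≈-5.562891; next y=1/5·0.318906+1/2·(-5.562891)≈-2.717664
n=5: y≈-2.717664, sp=-1, e=sp−y≈1.717664; I≈-0.473117, D=e−e_prev≈3.036570; u=0·1.717664+5/4·(-0.473117)+5/4·3.036570≈3.204316; next y=1/5·(-2.717664)+1/2·3.204316≈1.058625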